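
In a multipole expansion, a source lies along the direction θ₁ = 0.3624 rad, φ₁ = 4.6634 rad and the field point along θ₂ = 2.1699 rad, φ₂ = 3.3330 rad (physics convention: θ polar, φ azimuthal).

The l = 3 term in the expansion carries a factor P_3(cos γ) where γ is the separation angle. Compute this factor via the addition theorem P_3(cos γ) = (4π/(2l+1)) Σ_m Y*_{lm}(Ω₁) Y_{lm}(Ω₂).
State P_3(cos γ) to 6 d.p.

0.446851

Summing Y*_{l m}(θ₁,φ₁)·Y_{l m}(θ₂,φ₂) over m ∈ [−3, 3]; prefactor 4π/(2·3+1) = 1.795196:
  m=-3: 0.00272 + 0.01839j × -0.19731 + 0.12765j = -0.00288 - 0.00328j  (running Σ = -0.00288 - 0.00328j)
  m=-2: -0.11953 + 0.01175j × -0.36459 + 0.14682j = 0.04185 - 0.02183j  (running Σ = 0.03897 - 0.02511j)
  m=-1: -0.01892 - 0.38583j × -0.15457 + 0.02995j = 0.01448 + 0.05907j  (running Σ = 0.05345 + 0.03396j)
  m=0: 0.47860 + 0.00000j × 0.29673 + 0.00000j = 0.14201 + 0.00000j  (running Σ = 0.19546 + 0.03396j)
  m=1: 0.01892 - 0.38583j × 0.15457 + 0.02995j = 0.01448 - 0.05907j  (running Σ = 0.20994 - 0.02511j)
  m=2: -0.11953 - 0.01175j × -0.36459 - 0.14682j = 0.04185 + 0.02183j  (running Σ = 0.25180 - 0.00328j)
  m=3: -0.00272 + 0.01839j × 0.19731 + 0.12765j = -0.00288 + 0.00328j  (running Σ = 0.24891 + 0.00000j)
Accumulated sum 0.24891 + 0.00000j; after 4π/(2l+1) scaling, 0.44685 + 0.00000j ⇒ P_3 = 0.446851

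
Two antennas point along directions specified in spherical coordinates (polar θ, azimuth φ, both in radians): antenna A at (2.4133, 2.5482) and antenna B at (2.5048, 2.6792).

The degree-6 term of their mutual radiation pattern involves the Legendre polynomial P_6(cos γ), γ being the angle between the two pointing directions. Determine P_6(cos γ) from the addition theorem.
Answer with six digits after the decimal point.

Term-by-term m-sum for l=6 (normalisation 4π/13 = 0.966644):
  m=-6: -0.038374+0.017080i × -0.019929+0.007667i = +0.000634-0.000635i  (running Σ = +0.000634-0.000635i)
  m=-5: -0.160669-0.028346i × -0.067526+0.073780i = +0.012941-0.009940i  (running Σ = +0.013575-0.010575i)
  m=-4: -0.258222-0.249401i × -0.075000+0.262030i = +0.084717-0.048957i  (running Σ = +0.098292-0.059532i)
  m=-3: -0.093165-0.438434i × +0.082643+0.445013i = +0.187409-0.077693i  (running Σ = +0.285701-0.137225i)
  m=-2: +0.065510-0.162124i × +0.218649+0.290013i = +0.061342-0.016450i  (running Σ = +0.347043-0.153675i)
  m=-1: -0.249726+0.168435i × -0.106322-0.052995i = +0.035478-0.004674i  (running Σ = +0.382520-0.158349i)
  m=0: -0.274877-0.000000i × -0.404019+0.000000i = +0.111055+0.000000i  (running Σ = +0.493576-0.158349i)
  m=1: +0.249726+0.168435i × +0.106322-0.052995i = +0.035478+0.004674i  (running Σ = +0.529053-0.153675i)
  m=2: +0.065510+0.162124i × +0.218649-0.290013i = +0.061342+0.016450i  (running Σ = +0.590395-0.137225i)
  m=3: +0.093165-0.438434i × -0.082643+0.445013i = +0.187409+0.077693i  (running Σ = +0.777804-0.059532i)
  m=4: -0.258222+0.249401i × -0.075000-0.262030i = +0.084717+0.048957i  (running Σ = +0.862521-0.010575i)
  m=5: +0.160669-0.028346i × +0.067526+0.073780i = +0.012941+0.009940i  (running Σ = +0.875462-0.000635i)
  m=6: -0.038374-0.017080i × -0.019929-0.007667i = +0.000634+0.000635i  (running Σ = +0.876096+0.000000i)
Accumulated sum +0.876096+0.000000i; after 4π/(2l+1) scaling, +0.846873+0.000000i ⇒ P_6 = 0.846873

0.846873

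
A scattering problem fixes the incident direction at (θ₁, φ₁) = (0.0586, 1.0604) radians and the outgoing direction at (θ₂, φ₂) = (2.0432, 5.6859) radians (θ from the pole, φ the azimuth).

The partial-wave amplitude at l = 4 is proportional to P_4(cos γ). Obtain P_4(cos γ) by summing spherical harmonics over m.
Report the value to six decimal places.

-0.220465

Expand P_4 via completeness: Σ_{m} conj(Y_{4,m}) at Ω₁ times Y_{4,m} at Ω₂ —
  term(m=-4) = +0.000001+0.000000i   from Y*(Ω₁)=-0.000002-0.000005i, Y(Ω₂)=-0.203127+0.190165i
  term(m=-3) = -0.000026+0.000098i   from Y*(Ω₁)=-0.000251-0.000010i, Y(Ω₂)=+0.088179-0.392372i
  term(m=-2) = -0.000805-0.000141i   from Y*(Ω₁)=-0.003584+0.005846i, Y(Ω₂)=+0.043794+0.110859i
  term(m=-1) = -0.002837+0.032566i   from Y*(Ω₁)=+0.053725+0.095958i, Y(Ω₂)=+0.245782+0.167171i
  term(m=+0) = -0.150564+0.000000i   from Y*(Ω₁)=+0.831814-0.000000i, Y(Ω₂)=-0.181006+0.000000i
  term(m=+1) = -0.002837-0.032566i   from Y*(Ω₁)=-0.053725+0.095958i, Y(Ω₂)=-0.245782+0.167171i
  term(m=+2) = -0.000805+0.000141i   from Y*(Ω₁)=-0.003584-0.005846i, Y(Ω₂)=+0.043794-0.110859i
  term(m=+3) = -0.000026-0.000098i   from Y*(Ω₁)=+0.000251-0.000010i, Y(Ω₂)=-0.088179-0.392372i
  term(m=+4) = +0.000001-0.000000i   from Y*(Ω₁)=-0.000002+0.000005i, Y(Ω₂)=-0.203127-0.190165i
Σ over m = -0.157896+0.000000i; ×(4π/9) → -0.220465+0.000000i. Real part: -0.220465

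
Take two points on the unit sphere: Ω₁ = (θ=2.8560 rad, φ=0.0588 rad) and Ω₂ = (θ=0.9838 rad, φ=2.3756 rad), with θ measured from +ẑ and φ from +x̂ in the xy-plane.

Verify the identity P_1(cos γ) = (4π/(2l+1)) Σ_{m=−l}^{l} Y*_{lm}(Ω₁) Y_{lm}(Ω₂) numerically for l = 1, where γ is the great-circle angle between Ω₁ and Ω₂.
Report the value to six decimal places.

Summing Y*_{l m}(θ₁,φ₁)·Y_{l m}(θ₂,φ₂) over m ∈ [−1, 1]; prefactor 4π/(2·1+1) = 4.188790:
  [-1]  conj(Y_{1,-1})(Ω₁) = (0.097167, 0.005720) ; Y_{1,-1}(Ω₂) = (-0.207316, -0.199422) ; Δ = (-0.019003, -0.020563)
  [+0]  conj(Y_{1,0})(Ω₁) = (-0.468812, -0.000000) ; Y_{1,0}(Ω₂) = (0.270619, 0.000000) ; Δ = (-0.126869, -0.000000)
  [+1]  conj(Y_{1,1})(Ω₁) = (-0.097167, 0.005720) ; Y_{1,1}(Ω₂) = (0.207316, -0.199422) ; Δ = (-0.019003, 0.020563)
Σ over m = (-0.164876, 0.000000); ×(4π/3) → (-0.690631, 0.000000). Real part: -0.690631

-0.690631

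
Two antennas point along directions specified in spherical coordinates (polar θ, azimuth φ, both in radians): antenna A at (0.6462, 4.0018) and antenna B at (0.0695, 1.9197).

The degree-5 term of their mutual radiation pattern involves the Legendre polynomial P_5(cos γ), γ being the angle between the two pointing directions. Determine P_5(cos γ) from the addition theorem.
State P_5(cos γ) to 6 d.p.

Expand P_5 via completeness: Σ_{m} conj(Y_{5,m}) at Ω₁ times Y_{5,m} at Ω₂ —
  m=-5: +0.014692+0.033679i × -0.000001+0.000000i = -0.000000-0.000000i  (running Σ = -0.000000-0.000000i)
  m=-4: -0.147214-0.045415i × +0.000006-0.000034i = -0.000002+0.000005i  (running Σ = -0.000002+0.000005i)
  m=-3: +0.302940-0.190338i × +0.000798+0.000461i = +0.000330-0.000012i  (running Σ = +0.000327-0.000008i)
  m=-2: -0.066712+0.442547i × -0.012405+0.010402i = -0.003776-0.006184i  (running Σ = -0.003449-0.006191i)
  m=-1: -0.076529-0.088930i × -0.059807-0.164400i = -0.010043+0.017900i  (running Σ = -0.013492+0.011709i)
  m=0: -0.375570-0.000000i × +0.902008+0.000000i = -0.338767-0.000000i  (running Σ = -0.352259+0.011709i)
  m=1: +0.076529-0.088930i × +0.059807-0.164400i = -0.010043-0.017900i  (running Σ = -0.362302-0.006191i)
  m=2: -0.066712-0.442547i × -0.012405-0.010402i = -0.003776+0.006184i  (running Σ = -0.366078-0.000008i)
  m=3: -0.302940-0.190338i × -0.000798+0.000461i = +0.000330+0.000012i  (running Σ = -0.365748+0.000005i)
  m=4: -0.147214+0.045415i × +0.000006+0.000034i = -0.000002-0.000005i  (running Σ = -0.365751-0.000000i)
  m=5: -0.014692+0.033679i × +0.000001+0.000000i = -0.000000+0.000000i  (running Σ = -0.365751+0.000000i)
Σ over m = -0.365751+0.000000i; ×(4π/11) → -0.417833+0.000000i. Real part: -0.417833

-0.417833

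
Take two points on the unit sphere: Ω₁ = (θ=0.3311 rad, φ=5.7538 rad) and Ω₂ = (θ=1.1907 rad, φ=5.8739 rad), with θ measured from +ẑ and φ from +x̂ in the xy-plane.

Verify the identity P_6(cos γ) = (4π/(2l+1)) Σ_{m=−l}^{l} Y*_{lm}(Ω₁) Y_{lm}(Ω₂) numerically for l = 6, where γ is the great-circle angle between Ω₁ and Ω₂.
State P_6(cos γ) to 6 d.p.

Addition theorem: P_6(cos γ) = (4π/13) Σ_m Y*_{lm}(Ω₁) Y_{lm}(Ω₂), m = −6…6:
  m=-6: -0.00057 + 0.00002j × -0.23974 + 0.19621j = 0.00013 - 0.00012j  (running Σ = 0.00013 - 0.00012j)
  m=-5: -0.00506 - 0.00273j × -0.19633 + 0.38117j = 0.00203 - 0.00139j  (running Σ = 0.00217 - 0.00151j)
  m=-4: -0.01831 - 0.03008j × -0.00904 + 0.13611j = 0.00426 - 0.00222j  (running Σ = 0.00642 - 0.00373j)
  m=-3: -0.00251 - 0.14468j × -0.09670 - 0.27082j = -0.03894 + 0.01467j  (running Σ = -0.03251 + 0.01094j)
  m=-2: 0.19049 - 0.33894j × -0.16358 - 0.17481j = -0.09041 + 0.02214j  (running Σ = -0.12292 + 0.03309j)
  m=-1: 0.49893 - 0.29192j × 0.19478 + 0.08449j = 0.12184 - 0.01470j  (running Σ = -0.00108 + 0.01838j)
  m=0: 0.13952 + 0.00000j × 0.25982 + 0.00000j = 0.03625 + 0.00000j  (running Σ = 0.03517 + 0.01838j)
  m=1: -0.49893 - 0.29192j × -0.19478 + 0.08449j = 0.12184 + 0.01470j  (running Σ = 0.15701 + 0.03309j)
  m=2: 0.19049 + 0.33894j × -0.16358 + 0.17481j = -0.09041 - 0.02214j  (running Σ = 0.06660 + 0.01094j)
  m=3: 0.00251 - 0.14468j × 0.09670 - 0.27082j = -0.03894 - 0.01467j  (running Σ = 0.02766 - 0.00373j)
  m=4: -0.01831 + 0.03008j × -0.00904 - 0.13611j = 0.00426 + 0.00222j  (running Σ = 0.03192 - 0.00151j)
  m=5: 0.00506 - 0.00273j × 0.19633 + 0.38117j = 0.00203 + 0.00139j  (running Σ = 0.03395 - 0.00012j)
  m=6: -0.00057 - 0.00002j × -0.23974 - 0.19621j = 0.00013 + 0.00012j  (running Σ = 0.03409 - 0.00000j)
Accumulated sum 0.03409 - 0.00000j; after 4π/(2l+1) scaling, 0.03295 - 0.00000j ⇒ P_6 = 0.032950

0.032950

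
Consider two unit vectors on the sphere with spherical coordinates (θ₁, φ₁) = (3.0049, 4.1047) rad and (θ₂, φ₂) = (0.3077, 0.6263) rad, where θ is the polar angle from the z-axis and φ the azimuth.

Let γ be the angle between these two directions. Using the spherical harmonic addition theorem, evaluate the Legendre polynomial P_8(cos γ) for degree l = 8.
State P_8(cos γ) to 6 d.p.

Addition theorem: P_8(cos γ) = (4π/17) Σ_m Y*_{lm}(Ω₁) Y_{lm}(Ω₂), m = −8…8:
  [-8]  conj(Y_{8,-8})(Ω₁) = +0.000000+0.000000i ; Y_{8,-8}(Ω₂) = +0.000011+0.000035i ; Δ = -0.000000+0.000000i
  [-7]  conj(Y_{8,-7})(Ω₁) = +0.000002+0.000001i ; Y_{8,-7}(Ω₂) = -0.000148+0.000435i ; Δ = -0.000000+0.000000i
  [-6]  conj(Y_{8,-6})(Ω₁) = +0.000029-0.000016i ; Y_{8,-6}(Ω₂) = -0.002993+0.002120i ; Δ = -0.000000+0.000000i
  [-5]  conj(Y_{8,-5})(Ω₁) = +0.000046-0.000441i ; Y_{8,-5}(Ω₂) = -0.020980-0.000212i ; Δ = -0.000001+0.000009i
  [-4]  conj(Y_{8,-4})(Ω₁) = -0.003367-0.002899i ; Y_{8,-4}(Ω₂) = -0.070983-0.052453i ; Δ = +0.000087+0.000382i
  [-3]  conj(Y_{8,-3})(Ω₁) = -0.031905+0.008224i ; Y_{8,-3}(Ω₂) = -0.081060-0.254716i ; Δ = +0.004681+0.007460i
  [-2]  conj(Y_{8,-2})(Ω₁) = -0.060086+0.161878i ; Y_{8,-2}(Ω₂) = +0.168020-0.510097i ; Δ = +0.072478+0.057849i
  [-1]  conj(Y_{8,-1})(Ω₁) = +0.324407+0.466447i ; Y_{8,-1}(Ω₂) = +0.444315-0.321446i ; Δ = +0.294076+0.102970i
  [+0]  conj(Y_{8,0})(Ω₁) = +0.803337-0.000000i ; Y_{8,0}(Ω₂) = -0.122805+0.000000i ; Δ = -0.098654+0.000000i
  [+1]  conj(Y_{8,1})(Ω₁) = -0.324407+0.466447i ; Y_{8,1}(Ω₂) = -0.444315-0.321446i ; Δ = +0.294076-0.102970i
  [+2]  conj(Y_{8,2})(Ω₁) = -0.060086-0.161878i ; Y_{8,2}(Ω₂) = +0.168020+0.510097i ; Δ = +0.072478-0.057849i
  [+3]  conj(Y_{8,3})(Ω₁) = +0.031905+0.008224i ; Y_{8,3}(Ω₂) = +0.081060-0.254716i ; Δ = +0.004681-0.007460i
  [+4]  conj(Y_{8,4})(Ω₁) = -0.003367+0.002899i ; Y_{8,4}(Ω₂) = -0.070983+0.052453i ; Δ = +0.000087-0.000382i
  [+5]  conj(Y_{8,5})(Ω₁) = -0.000046-0.000441i ; Y_{8,5}(Ω₂) = +0.020980-0.000212i ; Δ = -0.000001-0.000009i
  [+6]  conj(Y_{8,6})(Ω₁) = +0.000029+0.000016i ; Y_{8,6}(Ω₂) = -0.002993-0.002120i ; Δ = -0.000000-0.000000i
  [+7]  conj(Y_{8,7})(Ω₁) = -0.000002+0.000001i ; Y_{8,7}(Ω₂) = +0.000148+0.000435i ; Δ = -0.000000-0.000000i
  [+8]  conj(Y_{8,8})(Ω₁) = +0.000000-0.000000i ; Y_{8,8}(Ω₂) = +0.000011-0.000035i ; Δ = -0.000000-0.000000i
Total Σ_m = +0.643988+0.000000i. Multiply by 0.739198: +0.476035+0.000000i. P_8(cos γ) = 0.476035

0.476035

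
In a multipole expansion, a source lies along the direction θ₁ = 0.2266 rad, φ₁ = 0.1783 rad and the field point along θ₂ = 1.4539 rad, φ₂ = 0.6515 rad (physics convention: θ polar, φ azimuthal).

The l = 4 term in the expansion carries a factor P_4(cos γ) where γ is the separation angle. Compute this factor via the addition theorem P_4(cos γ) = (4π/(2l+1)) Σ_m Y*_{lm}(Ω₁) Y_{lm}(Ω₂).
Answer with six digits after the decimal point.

0.050943

Summing Y*_{l m}(θ₁,φ₁)·Y_{l m}(θ₂,φ₂) over m ∈ [−4, 4]; prefactor 4π/(2·4+1) = 1.396263:
  m=-4: +0.000853+0.000738i × -0.370280-0.219744i = -0.000154-0.000460i  (running Σ = -0.000154-0.000460i)
  m=-3: +0.011899+0.007050i × -0.053538-0.132615i = +0.000298-0.001955i  (running Σ = +0.000144-0.002416i)
  m=-2: +0.089346+0.033284i × -0.078999+0.287912i = -0.016641+0.023094i  (running Σ = -0.016497+0.020678i)
  m=-1: +0.371697+0.066985i × -0.126577+0.096524i = -0.053514+0.027399i  (running Σ = -0.070011+0.048077i)
  m=0: +0.642137-0.000000i × +0.274873+0.000000i = +0.176506+0.000000i  (running Σ = +0.106496+0.048077i)
  m=1: -0.371697+0.066985i × +0.126577+0.096524i = -0.053514-0.027399i  (running Σ = +0.052982+0.020678i)
  m=2: +0.089346-0.033284i × -0.078999-0.287912i = -0.016641-0.023094i  (running Σ = +0.036341-0.002416i)
  m=3: -0.011899+0.007050i × +0.053538-0.132615i = +0.000298+0.001955i  (running Σ = +0.036639-0.000460i)
  m=4: +0.000853-0.000738i × -0.370280+0.219744i = -0.000154+0.000460i  (running Σ = +0.036485+0.000000i)
Accumulated sum +0.036485+0.000000i; after 4π/(2l+1) scaling, +0.050943+0.000000i ⇒ P_4 = 0.050943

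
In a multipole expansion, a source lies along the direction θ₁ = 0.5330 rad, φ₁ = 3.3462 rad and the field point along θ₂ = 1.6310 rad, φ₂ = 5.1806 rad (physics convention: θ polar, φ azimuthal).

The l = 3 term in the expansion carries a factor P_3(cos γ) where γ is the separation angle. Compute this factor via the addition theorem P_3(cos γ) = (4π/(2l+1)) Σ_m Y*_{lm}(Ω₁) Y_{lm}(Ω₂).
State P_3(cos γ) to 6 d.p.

0.260399

Addition theorem: P_3(cos γ) = (4π/7) Σ_m Y*_{lm}(Ω₁) Y_{lm}(Ω₂), m = −3…3:
  [-3]  conj(Y_{3,-3})(Ω₁) = -0.044743-0.031527i ; Y_{3,-3}(Ω₂) = -0.409245-0.068634i ; Δ = +0.016147+0.015973i
  [-2]  conj(Y_{3,-2})(Ω₁) = +0.208496+0.090424i ; Y_{3,-2}(Ω₂) = +0.036312-0.049347i ; Δ = +0.012033-0.007005i
  [-1]  conj(Y_{3,-1})(Ω₁) = -0.435589-0.090390i ; Y_{3,-1}(Ω₂) = -0.142949-0.282665i ; Δ = +0.036717+0.136047i
  [+0]  conj(Y_{3,0})(Ω₁) = +0.227904-0.000000i ; Y_{3,0}(Ω₂) = +0.066953+0.000000i ; Δ = +0.015259+0.000000i
  [+1]  conj(Y_{3,1})(Ω₁) = +0.435589-0.090390i ; Y_{3,1}(Ω₂) = +0.142949-0.282665i ; Δ = +0.036717-0.136047i
  [+2]  conj(Y_{3,2})(Ω₁) = +0.208496-0.090424i ; Y_{3,2}(Ω₂) = +0.036312+0.049347i ; Δ = +0.012033+0.007005i
  [+3]  conj(Y_{3,3})(Ω₁) = +0.044743-0.031527i ; Y_{3,3}(Ω₂) = +0.409245-0.068634i ; Δ = +0.016147-0.015973i
Accumulated sum +0.145053-0.000000i; after 4π/(2l+1) scaling, +0.260399-0.000000i ⇒ P_3 = 0.260399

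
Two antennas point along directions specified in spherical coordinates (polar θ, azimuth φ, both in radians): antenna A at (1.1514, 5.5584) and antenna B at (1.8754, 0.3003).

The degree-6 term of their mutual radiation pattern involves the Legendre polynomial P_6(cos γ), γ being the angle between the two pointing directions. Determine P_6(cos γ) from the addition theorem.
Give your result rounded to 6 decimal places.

0.187497

Expand P_6 via completeness: Σ_{m} conj(Y_{6,m}) at Ω₁ times Y_{6,m} at Ω₂ —
  m=-6: -0.099748+0.262076i × -0.083362-0.354428i = +0.101202+0.013506i  (running Σ = +0.101202+0.013506i)
  m=-5: -0.383684+0.200889i × -0.027456+0.395578i = -0.068933-0.157293i  (running Σ = +0.032269-0.143786i)
  m=-4: -0.198593-0.049115i × -0.001127+0.002910i = +0.000367-0.000522i  (running Σ = +0.032636-0.144309i)
  m=-3: +0.134889+0.195668i × +0.211729-0.267306i = +0.080863+0.005372i  (running Σ = +0.113499-0.138937i)
  m=-2: -0.035397+0.290563i × -0.086095+0.058977i = -0.014089-0.027104i  (running Σ = +0.099410-0.166040i)
  m=-1: +0.106998-0.094755i × -0.289203+0.089556i = -0.022458+0.036986i  (running Σ = +0.076952-0.129055i)
  m=0: +0.305322-0.000000i × +0.131217+0.000000i = +0.040063+0.000000i  (running Σ = +0.117015-0.129055i)
  m=1: -0.106998-0.094755i × +0.289203+0.089556i = -0.022458-0.036986i  (running Σ = +0.094557-0.166040i)
  m=2: -0.035397-0.290563i × -0.086095-0.058977i = -0.014089+0.027104i  (running Σ = +0.080468-0.138937i)
  m=3: -0.134889+0.195668i × -0.211729-0.267306i = +0.080863-0.005372i  (running Σ = +0.161331-0.144309i)
  m=4: -0.198593+0.049115i × -0.001127-0.002910i = +0.000367+0.000522i  (running Σ = +0.161698-0.143786i)
  m=5: +0.383684+0.200889i × +0.027456+0.395578i = -0.068933+0.157293i  (running Σ = +0.092765+0.013506i)
  m=6: -0.099748-0.262076i × -0.083362+0.354428i = +0.101202-0.013506i  (running Σ = +0.193967-0.000000i)
Total Σ_m = +0.193967-0.000000i. Multiply by 0.966644: +0.187497-0.000000i. P_6(cos γ) = 0.187497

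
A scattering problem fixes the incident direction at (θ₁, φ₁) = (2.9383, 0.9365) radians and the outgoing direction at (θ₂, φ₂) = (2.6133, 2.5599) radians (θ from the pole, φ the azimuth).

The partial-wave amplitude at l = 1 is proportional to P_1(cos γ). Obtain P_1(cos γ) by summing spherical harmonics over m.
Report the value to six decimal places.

0.840533

Addition theorem: P_1(cos γ) = (4π/3) Σ_m Y*_{lm}(Ω₁) Y_{lm}(Ω₂), m = −1…1:
  term(m=-1) = (-0.000639, -0.012131)   from Y*(Ω₁)=(0.041337, 0.056186), Y(Ω₂)=(-0.145508, -0.095685)
  term(m=+0) = (0.201940, 0.000000)   from Y*(Ω₁)=(-0.478541, -0.000000), Y(Ω₂)=(-0.421991, 0.000000)
  term(m=+1) = (-0.000639, 0.012131)   from Y*(Ω₁)=(-0.041337, 0.056186), Y(Ω₂)=(0.145508, -0.095685)
Σ over m = (0.200662, 0.000000); ×(4π/3) → (0.840533, 0.000000). Real part: 0.840533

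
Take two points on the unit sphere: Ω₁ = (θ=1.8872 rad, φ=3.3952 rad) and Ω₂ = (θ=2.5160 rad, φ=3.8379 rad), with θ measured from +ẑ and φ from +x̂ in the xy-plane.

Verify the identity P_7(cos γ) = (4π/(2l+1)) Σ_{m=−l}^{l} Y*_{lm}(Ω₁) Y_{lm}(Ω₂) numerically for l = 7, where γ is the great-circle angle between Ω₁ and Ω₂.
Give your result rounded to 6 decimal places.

Addition theorem: P_7(cos γ) = (4π/15) Σ_m Y*_{lm}(Ω₁) Y_{lm}(Ω₂), m = −7…7:
  [-7]  conj(Y_{7,-7})(Ω₁) = (0.071087, -0.342833) ; Y_{7,-7}(Ω₂) = (-0.001901, -0.011652) ; Δ = (-0.004130, -0.000176)
  [-6]  conj(Y_{7,-6})(Ω₁) = (-0.021074, -0.428395) ; Y_{7,-6}(Ω₂) = (0.031152, -0.052619) ; Δ = (-0.023198, -0.012237)
  [-5]  conj(Y_{7,-5})(Ω₁) = (-0.021932, -0.070214) ; Y_{7,-5}(Ω₂) = (0.179645, -0.063536) ; Δ = (-0.008401, -0.011220)
  [-4]  conj(Y_{7,-4})(Ω₁) = (0.171300, 0.275446) ; Y_{7,-4}(Ω₂) = (0.363307, 0.135243) ; Δ = (0.024982, 0.123238)
  [-3]  conj(Y_{7,-3})(Ω₁) = (0.140956, 0.134192) ; Y_{7,-3}(Ω₂) = (0.235174, 0.412531) ; Δ = (-0.022209, 0.089707)
  [-2]  conj(Y_{7,-2})(Ω₁) = (-0.218714, -0.121541) ; Y_{7,-2}(Ω₂) = (-0.034405, 0.191042) ; Δ = (0.030744, -0.037602)
  [-1]  conj(Y_{7,-1})(Ω₁) = (-0.224447, -0.058174) ; Y_{7,-1}(Ω₂) = (0.238344, -0.199255) ; Δ = (-0.065087, 0.030857)
  [+0]  conj(Y_{7,0})(Ω₁) = (0.225419, -0.000000) ; Y_{7,0}(Ω₂) = (0.305553, 0.000000) ; Δ = (0.068877, 0.000000)
  [+1]  conj(Y_{7,1})(Ω₁) = (0.224447, -0.058174) ; Y_{7,1}(Ω₂) = (-0.238344, -0.199255) ; Δ = (-0.065087, -0.030857)
  [+2]  conj(Y_{7,2})(Ω₁) = (-0.218714, 0.121541) ; Y_{7,2}(Ω₂) = (-0.034405, -0.191042) ; Δ = (0.030744, 0.037602)
  [+3]  conj(Y_{7,3})(Ω₁) = (-0.140956, 0.134192) ; Y_{7,3}(Ω₂) = (-0.235174, 0.412531) ; Δ = (-0.022209, -0.089707)
  [+4]  conj(Y_{7,4})(Ω₁) = (0.171300, -0.275446) ; Y_{7,4}(Ω₂) = (0.363307, -0.135243) ; Δ = (0.024982, -0.123238)
  [+5]  conj(Y_{7,5})(Ω₁) = (0.021932, -0.070214) ; Y_{7,5}(Ω₂) = (-0.179645, -0.063536) ; Δ = (-0.008401, 0.011220)
  [+6]  conj(Y_{7,6})(Ω₁) = (-0.021074, 0.428395) ; Y_{7,6}(Ω₂) = (0.031152, 0.052619) ; Δ = (-0.023198, 0.012237)
  [+7]  conj(Y_{7,7})(Ω₁) = (-0.071087, -0.342833) ; Y_{7,7}(Ω₂) = (0.001901, -0.011652) ; Δ = (-0.004130, 0.000176)
Σ over m = (-0.065721, -0.000000); ×(4π/15) → (-0.055058, -0.000000). Real part: -0.055058

-0.055058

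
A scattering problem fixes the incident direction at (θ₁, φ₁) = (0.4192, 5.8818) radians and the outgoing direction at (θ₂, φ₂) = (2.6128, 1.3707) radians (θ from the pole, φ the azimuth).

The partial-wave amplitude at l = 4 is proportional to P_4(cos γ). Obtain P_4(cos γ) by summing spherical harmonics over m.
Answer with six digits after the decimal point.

-0.133160

Expand P_4 via completeness: Σ_{m} conj(Y_{4,m}) at Ω₁ times Y_{4,m} at Ω₂ —
  m=-4: Y*=-0.00042 - 0.01214j  Y=0.01996 + 0.02057j  product 0.00024 - 0.00025j
  m=-3: Y*=0.02764 - 0.07197j  Y=0.07838 - 0.11450j  product -0.00607 - 0.00881j
  m=-2: Y*=0.18636 - 0.19295j  Y=-0.33078 - 0.13993j  product -0.08864 + 0.03775j
  m=-1: Y*=0.45987 - 0.19518j  Y=-0.09086 + 0.44803j  product 0.04566 + 0.22377j
  m=+0: Y*=0.24688 + 0.00000j  Y=0.00917 + 0.00000j  product 0.00226 + 0.00000j
  m=+1: Y*=-0.45987 - 0.19518j  Y=0.09086 + 0.44803j  product 0.04566 - 0.22377j
  m=+2: Y*=0.18636 + 0.19295j  Y=-0.33078 + 0.13993j  product -0.08864 - 0.03775j
  m=+3: Y*=-0.02764 - 0.07197j  Y=-0.07838 - 0.11450j  product -0.00607 + 0.00881j
  m=+4: Y*=-0.00042 + 0.01214j  Y=0.01996 - 0.02057j  product 0.00024 + 0.00025j
Total Σ_m = -0.09537 - 0.00000j. Multiply by 1.396263: -0.13316 - 0.00000j. P_4(cos γ) = -0.133160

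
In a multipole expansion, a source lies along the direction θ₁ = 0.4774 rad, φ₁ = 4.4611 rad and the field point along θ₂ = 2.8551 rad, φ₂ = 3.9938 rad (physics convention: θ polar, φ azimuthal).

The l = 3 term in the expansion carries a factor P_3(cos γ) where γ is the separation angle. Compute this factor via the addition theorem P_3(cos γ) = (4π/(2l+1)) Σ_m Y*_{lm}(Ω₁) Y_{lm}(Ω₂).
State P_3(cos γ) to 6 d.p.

Addition theorem: P_3(cos γ) = (4π/7) Σ_m Y*_{lm}(Ω₁) Y_{lm}(Ω₂), m = −3…3:
  term(m=-3) = +0.000064+0.000376i   from Y*(Ω₁)=+0.027701+0.029505i, Y(Ω₂)=+0.007850+0.005199i
  term(m=-2) = -0.008913-0.012067i   from Y*(Ω₁)=-0.167936+0.092307i, Y(Ω₂)=+0.010429+0.077588i
  term(m=-1) = +0.128364+0.064769i   from Y*(Ω₁)=-0.108717-0.423492i, Y(Ω₂)=-0.216486+0.247532i
  term(m=+0) = -0.179369+0.000000i   from Y*(Ω₁)=+0.313034-0.000000i, Y(Ω₂)=-0.573002+0.000000i
  term(m=+1) = +0.128364-0.064769i   from Y*(Ω₁)=+0.108717-0.423492i, Y(Ω₂)=+0.216486+0.247532i
  term(m=+2) = -0.008913+0.012067i   from Y*(Ω₁)=-0.167936-0.092307i, Y(Ω₂)=+0.010429-0.077588i
  term(m=+3) = +0.000064-0.000376i   from Y*(Ω₁)=-0.027701+0.029505i, Y(Ω₂)=-0.007850+0.005199i
Accumulated sum +0.059660-0.000000i; after 4π/(2l+1) scaling, +0.107101-0.000000i ⇒ P_3 = 0.107101

0.107101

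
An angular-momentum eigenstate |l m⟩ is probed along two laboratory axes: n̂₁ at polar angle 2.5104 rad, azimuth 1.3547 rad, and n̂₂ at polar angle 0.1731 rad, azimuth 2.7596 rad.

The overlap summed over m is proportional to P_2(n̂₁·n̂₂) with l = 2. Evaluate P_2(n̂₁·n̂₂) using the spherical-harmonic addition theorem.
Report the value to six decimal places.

0.409035

Expand P_2 via completeness: Σ_{m} conj(Y_{2,m}) at Ω₁ times Y_{2,m} at Ω₂ —
  m=-2: Y*=-0.12214 + 0.05634j  Y=0.00827 + 0.00793j  product -0.00146 - 0.00050j
  m=-1: Y*=-0.07892 - 0.35949j  Y=-0.12163 - 0.04886j  product -0.00797 + 0.04758j
  m=+0: Y*=0.30130 + 0.00000j  Y=0.60271 + 0.00000j  product 0.18160 + 0.00000j
  m=+1: Y*=0.07892 - 0.35949j  Y=0.12163 - 0.04886j  product -0.00797 - 0.04758j
  m=+2: Y*=-0.12214 - 0.05634j  Y=0.00827 - 0.00793j  product -0.00146 + 0.00050j
Total Σ_m = 0.16275 + 0.00000j. Multiply by 2.513274: 0.40904 + 0.00000j. P_2(cos γ) = 0.409035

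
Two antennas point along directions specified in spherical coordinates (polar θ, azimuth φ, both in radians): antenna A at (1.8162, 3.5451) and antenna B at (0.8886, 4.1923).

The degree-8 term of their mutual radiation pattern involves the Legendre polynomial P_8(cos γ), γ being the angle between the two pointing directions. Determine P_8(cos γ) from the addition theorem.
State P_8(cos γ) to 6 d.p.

Summing Y*_{l m}(θ₁,φ₁)·Y_{l m}(θ₂,φ₂) over m ∈ [−8, 8]; prefactor 4π/(2·8+1) = 0.739198:
  m=-8: Y*=-0.40259 - 0.03490j  Y=-0.03559 - 0.05783j  product 0.01231 + 0.02452j
  m=-7: Y*=-0.38465 + 0.12621j  Y=-0.10559 + 0.19373j  product 0.01617 - 0.08785j
  m=-6: Y*=0.02702 - 0.02372j  Y=0.40843 - 0.00860j  product 0.01083 - 0.00992j
  m=-5: Y*=0.15502 - 0.32360j  Y=-0.22046 - 0.36683j  product -0.15288 + 0.01448j
  m=-4: Y*=0.00399 - 0.09222j  Y=-0.05607 + 0.10035j  product 0.00903 + 0.00557j
  m=-3: Y*=0.10934 + 0.29025j  Y=-0.30197 + 0.00318j  product -0.03394 - 0.08730j
  m=-2: Y*=0.10055 + 0.10500j  Y=0.14715 + 0.25079j  product -0.01154 + 0.04067j
  m=-1: Y*=-0.26097 - 0.11142j  Y=-0.08961 + 0.15647j  product 0.04082 - 0.03085j
  m=+0: Y*=-0.16010 + 0.00000j  Y=0.32123 + 0.00000j  product -0.05143 + 0.00000j
  m=+1: Y*=0.26097 - 0.11142j  Y=0.08961 + 0.15647j  product 0.04082 + 0.03085j
  m=+2: Y*=0.10055 - 0.10500j  Y=0.14715 - 0.25079j  product -0.01154 - 0.04067j
  m=+3: Y*=-0.10934 + 0.29025j  Y=0.30197 + 0.00318j  product -0.03394 + 0.08730j
  m=+4: Y*=0.00399 + 0.09222j  Y=-0.05607 - 0.10035j  product 0.00903 - 0.00557j
  m=+5: Y*=-0.15502 - 0.32360j  Y=0.22046 - 0.36683j  product -0.15288 - 0.01448j
  m=+6: Y*=0.02702 + 0.02372j  Y=0.40843 + 0.00860j  product 0.01083 + 0.00992j
  m=+7: Y*=0.38465 + 0.12621j  Y=0.10559 + 0.19373j  product 0.01617 + 0.08785j
  m=+8: Y*=-0.40259 + 0.03490j  Y=-0.03559 + 0.05783j  product 0.01231 - 0.02452j
Total Σ_m = -0.26983 - 0.00000j. Multiply by 0.739198: -0.19946 - 0.00000j. P_8(cos γ) = -0.199457

-0.199457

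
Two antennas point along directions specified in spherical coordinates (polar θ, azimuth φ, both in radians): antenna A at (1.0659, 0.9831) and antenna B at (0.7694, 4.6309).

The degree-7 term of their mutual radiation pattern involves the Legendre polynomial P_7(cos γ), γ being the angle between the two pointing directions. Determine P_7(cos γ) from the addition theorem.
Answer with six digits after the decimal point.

0.289249

Addition theorem: P_7(cos γ) = (4π/15) Σ_m Y*_{lm}(Ω₁) Y_{lm}(Ω₂), m = −7…7:
  term(m=-7) = 0.00714 - 0.00303j   from Y*(Ω₁)=0.16252 + 0.11083j, Y(Ω₂)=0.02130 - 0.03320j
  term(m=-6) = -0.06165 - 0.00646j   from Y*(Ω₁)=0.37708 - 0.15262j, Y(Ω₂)=-0.13453 - 0.07157j
  term(m=-5) = 0.10760 + 0.07530j   from Y*(Ω₁)=0.07761 - 0.37685j, Y(Ω₂)=-0.13526 + 0.31339j
  term(m=-4) = -0.00175 - 0.00358j   from Y*(Ω₁)=-0.00612 - 0.00618j, Y(Ω₂)=0.43378 + 0.14662j
  term(m=-3) = 0.00467 - 0.08935j   from Y*(Ω₁)=0.33592 - 0.06540j, Y(Ω₂)=0.06328 - 0.25368j
  term(m=-2) = 0.01791 - 0.02868j   from Y*(Ω₁)=0.06496 - 0.15564j, Y(Ω₂)=0.19783 + 0.03253j
  term(m=-1) = 0.08875 - 0.04920j   from Y*(Ω₁)=0.15445 + 0.23183j, Y(Ω₂)=0.02965 - 0.36305j
  term(m=+0) = 0.01992 + 0.00000j   from Y*(Ω₁)=0.20676 + 0.00000j, Y(Ω₂)=0.09635 + 0.00000j
  term(m=+1) = 0.08875 + 0.04920j   from Y*(Ω₁)=-0.15445 + 0.23183j, Y(Ω₂)=-0.02965 - 0.36305j
  term(m=+2) = 0.01791 + 0.02868j   from Y*(Ω₁)=0.06496 + 0.15564j, Y(Ω₂)=0.19783 - 0.03253j
  term(m=+3) = 0.00467 + 0.08935j   from Y*(Ω₁)=-0.33592 - 0.06540j, Y(Ω₂)=-0.06328 - 0.25368j
  term(m=+4) = -0.00175 + 0.00358j   from Y*(Ω₁)=-0.00612 + 0.00618j, Y(Ω₂)=0.43378 - 0.14662j
  term(m=+5) = 0.10760 - 0.07530j   from Y*(Ω₁)=-0.07761 - 0.37685j, Y(Ω₂)=0.13526 + 0.31339j
  term(m=+6) = -0.06165 + 0.00646j   from Y*(Ω₁)=0.37708 + 0.15262j, Y(Ω₂)=-0.13453 + 0.07157j
  term(m=+7) = 0.00714 + 0.00303j   from Y*(Ω₁)=-0.16252 + 0.11083j, Y(Ω₂)=-0.02130 - 0.03320j
Total Σ_m = 0.34527 + 0.00000j. Multiply by 0.837758: 0.28925 + 0.00000j. P_7(cos γ) = 0.289249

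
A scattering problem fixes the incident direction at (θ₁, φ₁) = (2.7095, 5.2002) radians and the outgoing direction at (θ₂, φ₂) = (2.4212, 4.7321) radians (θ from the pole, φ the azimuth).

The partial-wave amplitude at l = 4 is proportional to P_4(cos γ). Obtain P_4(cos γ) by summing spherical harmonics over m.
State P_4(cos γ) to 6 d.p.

0.397348

Expand P_4 via completeness: Σ_{m} conj(Y_{4,m}) at Ω₁ times Y_{4,m} at Ω₂ —
  m=-4: Y*=-0.005054+0.012637i  Y=+0.083546-0.006601i  product -0.000339+0.001089i
  m=-3: Y*=+0.082994-0.008945i  Y=+0.015960+0.269579i  product +0.003736+0.022231i
  m=-2: Y*=-0.156969-0.231834i  Y=-0.429665+0.016947i  product +0.071373+0.096951i
  m=-1: Y*=-0.233773+0.440600i  Y=-0.004409-0.223658i  product +0.099574+0.050343i
  m=+0: Y*=+0.218089-0.000000i  Y=-0.293959+0.000000i  product -0.064109+0.000000i
  m=+1: Y*=+0.233773+0.440600i  Y=+0.004409-0.223658i  product +0.099574-0.050343i
  m=+2: Y*=-0.156969+0.231834i  Y=-0.429665-0.016947i  product +0.071373-0.096951i
  m=+3: Y*=-0.082994-0.008945i  Y=-0.015960+0.269579i  product +0.003736-0.022231i
  m=+4: Y*=-0.005054-0.012637i  Y=+0.083546+0.006601i  product -0.000339-0.001089i
Total Σ_m = +0.284580+0.000000i. Multiply by 1.396263: +0.397348+0.000000i. P_4(cos γ) = 0.397348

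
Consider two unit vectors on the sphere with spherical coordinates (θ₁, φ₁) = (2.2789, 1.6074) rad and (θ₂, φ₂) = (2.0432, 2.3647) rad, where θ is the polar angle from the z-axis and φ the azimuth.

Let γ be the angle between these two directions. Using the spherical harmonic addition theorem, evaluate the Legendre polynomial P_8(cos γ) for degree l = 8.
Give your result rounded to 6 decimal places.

0.044546

Term-by-term m-sum for l=8 (normalisation 4π/17 = 0.739198):
  [-8]  conj(Y_{8,-8})(Ω₁) = 0.05469 + 0.01649j ; Y_{8,-8}(Ω₂) = 0.20330 - 0.01385j ; Δ = 0.01135 + 0.00259j
  [-7]  conj(Y_{8,-7})(Ω₁) = -0.04958 + 0.18927j ; Y_{8,-7}(Ω₂) = 0.27647 - 0.31152j ; Δ = 0.04525 + 0.06777j
  [-6]  conj(Y_{8,-6})(Ω₁) = -0.37720 - 0.08420j ; Y_{8,-6}(Ω₂) = -0.02016 - 0.39468j ; Δ = -0.02563 + 0.15057j
  [-5]  conj(Y_{8,-5})(Ω₁) = 0.08142 - 0.43992j ; Y_{8,-5}(Ω₂) = -0.01614 - 0.01482j ; Δ = -0.00783 + 0.00589j
  [-4]  conj(Y_{8,-4})(Ω₁) = 0.18192 + 0.02683j ; Y_{8,-4}(Ω₂) = 0.33945 - 0.01155j ; Δ = 0.06206 + 0.00700j
  [-3]  conj(Y_{8,-3})(Ω₁) = 0.02782 - 0.25235j ; Y_{8,-3}(Ω₂) = 0.13752 - 0.14473j ; Δ = -0.03270 - 0.03873j
  [-2]  conj(Y_{8,-2})(Ω₁) = 0.33498 + 0.02457j ; Y_{8,-2}(Ω₂) = 0.00423 + 0.24846j ; Δ = -0.00469 + 0.08333j
  [-1]  conj(Y_{8,-1})(Ω₁) = 0.00399 - 0.10896j ; Y_{8,-1}(Ω₂) = 0.18153 + 0.17847j ; Δ = 0.02017 - 0.01907j
  [+0]  conj(Y_{8,0})(Ω₁) = 0.35318 + 0.00000j ; Y_{8,0}(Ω₂) = -0.21436 + 0.00000j ; Δ = -0.07571 + 0.00000j
  [+1]  conj(Y_{8,1})(Ω₁) = -0.00399 - 0.10896j ; Y_{8,1}(Ω₂) = -0.18153 + 0.17847j ; Δ = 0.02017 + 0.01907j
  [+2]  conj(Y_{8,2})(Ω₁) = 0.33498 - 0.02457j ; Y_{8,2}(Ω₂) = 0.00423 - 0.24846j ; Δ = -0.00469 - 0.08333j
  [+3]  conj(Y_{8,3})(Ω₁) = -0.02782 - 0.25235j ; Y_{8,3}(Ω₂) = -0.13752 - 0.14473j ; Δ = -0.03270 + 0.03873j
  [+4]  conj(Y_{8,4})(Ω₁) = 0.18192 - 0.02683j ; Y_{8,4}(Ω₂) = 0.33945 + 0.01155j ; Δ = 0.06206 - 0.00700j
  [+5]  conj(Y_{8,5})(Ω₁) = -0.08142 - 0.43992j ; Y_{8,5}(Ω₂) = 0.01614 - 0.01482j ; Δ = -0.00783 - 0.00589j
  [+6]  conj(Y_{8,6})(Ω₁) = -0.37720 + 0.08420j ; Y_{8,6}(Ω₂) = -0.02016 + 0.39468j ; Δ = -0.02563 - 0.15057j
  [+7]  conj(Y_{8,7})(Ω₁) = 0.04958 + 0.18927j ; Y_{8,7}(Ω₂) = -0.27647 - 0.31152j ; Δ = 0.04525 - 0.06777j
  [+8]  conj(Y_{8,8})(Ω₁) = 0.05469 - 0.01649j ; Y_{8,8}(Ω₂) = 0.20330 + 0.01385j ; Δ = 0.01135 - 0.00259j
Accumulated sum 0.06026 - 0.00000j; after 4π/(2l+1) scaling, 0.04455 - 0.00000j ⇒ P_8 = 0.044546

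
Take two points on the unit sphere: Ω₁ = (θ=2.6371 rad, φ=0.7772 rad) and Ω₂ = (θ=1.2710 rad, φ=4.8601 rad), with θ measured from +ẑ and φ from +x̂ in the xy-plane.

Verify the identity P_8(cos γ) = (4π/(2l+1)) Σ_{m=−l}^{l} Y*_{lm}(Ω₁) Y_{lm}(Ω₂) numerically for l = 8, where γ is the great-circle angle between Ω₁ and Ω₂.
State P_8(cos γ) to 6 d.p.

Expand P_8 via completeness: Σ_{m} conj(Y_{8,m}) at Ω₁ times Y_{8,m} at Ω₂ —
  [-8]  conj(Y_{8,-8})(Ω₁) = +0.001533-0.000101i ; Y_{8,-8}(Ω₂) = +0.135736-0.331052i ; Δ = +0.000175-0.000521i
  [-7]  conj(Y_{8,-7})(Ω₁) = -0.007403+0.008306i ; Y_{8,-7}(Ω₂) = -0.380173-0.226246i ; Δ = +0.004694-0.001483i
  [-6]  conj(Y_{8,-6})(Ω₁) = -0.002477-0.050325i ; Y_{8,-6}(Ω₂) = -0.055798+0.068364i ; Δ = +0.003579+0.002639i
  [-5]  conj(Y_{8,-5})(Ω₁) = +0.117359+0.108112i ; Y_{8,-5}(Ω₂) = -0.217712-0.239127i ; Δ = +0.000302-0.051601i
  [-4]  conj(Y_{8,-4})(Ω₁) = -0.355283+0.011655i ; Y_{8,-4}(Ω₂) = -0.180986+0.121401i ; Δ = +0.062886-0.045241i
  [-3]  conj(Y_{8,-3})(Ω₁) = +0.356036-0.373995i ; Y_{8,-3}(Ω₂) = -0.099254-0.209126i ; Δ = -0.113550-0.037336i
  [-2]  conj(Y_{8,-2})(Ω₁) = +0.005767+0.351705i ; Y_{8,-2}(Ω₂) = -0.249345+0.075883i ; Δ = -0.028126-0.087258i
  [-1]  conj(Y_{8,-1})(Ω₁) = +0.140311+0.138029i ; Y_{8,-1}(Ω₂) = -0.027412-0.184227i ; Δ = +0.021582-0.029633i
  [+0]  conj(Y_{8,0})(Ω₁) = -0.430853-0.000000i ; Y_{8,0}(Ω₂) = -0.270561+0.000000i ; Δ = +0.116572+0.000000i
  [+1]  conj(Y_{8,1})(Ω₁) = -0.140311+0.138029i ; Y_{8,1}(Ω₂) = +0.027412-0.184227i ; Δ = +0.021582+0.029633i
  [+2]  conj(Y_{8,2})(Ω₁) = +0.005767-0.351705i ; Y_{8,2}(Ω₂) = -0.249345-0.075883i ; Δ = -0.028126+0.087258i
  [+3]  conj(Y_{8,3})(Ω₁) = -0.356036-0.373995i ; Y_{8,3}(Ω₂) = +0.099254-0.209126i ; Δ = -0.113550+0.037336i
  [+4]  conj(Y_{8,4})(Ω₁) = -0.355283-0.011655i ; Y_{8,4}(Ω₂) = -0.180986-0.121401i ; Δ = +0.062886+0.045241i
  [+5]  conj(Y_{8,5})(Ω₁) = -0.117359+0.108112i ; Y_{8,5}(Ω₂) = +0.217712-0.239127i ; Δ = +0.000302+0.051601i
  [+6]  conj(Y_{8,6})(Ω₁) = -0.002477+0.050325i ; Y_{8,6}(Ω₂) = -0.055798-0.068364i ; Δ = +0.003579-0.002639i
  [+7]  conj(Y_{8,7})(Ω₁) = +0.007403+0.008306i ; Y_{8,7}(Ω₂) = +0.380173-0.226246i ; Δ = +0.004694+0.001483i
  [+8]  conj(Y_{8,8})(Ω₁) = +0.001533+0.000101i ; Y_{8,8}(Ω₂) = +0.135736+0.331052i ; Δ = +0.000175+0.000521i
Total Σ_m = +0.019655+0.000000i. Multiply by 0.739198: +0.014529+0.000000i. P_8(cos γ) = 0.014529

0.014529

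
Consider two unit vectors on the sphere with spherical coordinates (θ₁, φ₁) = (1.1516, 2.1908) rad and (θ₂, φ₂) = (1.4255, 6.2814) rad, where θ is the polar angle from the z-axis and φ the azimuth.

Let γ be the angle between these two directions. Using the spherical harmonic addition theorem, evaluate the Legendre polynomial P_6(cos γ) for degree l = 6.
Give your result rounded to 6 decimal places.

0.332090

Term-by-term m-sum for l=6 (normalisation 4π/13 = 0.966644):
  [-6]  conj(Y_{6,-6})(Ω₁) = (0.234924, 0.153388) ; Y_{6,-6}(Ω₂) = (0.453310, 0.004856) ; Δ = (0.105749, 0.070673)
  [-5]  conj(Y_{6,-5})(Ω₁) = (-0.018000, -0.432718) ; Y_{6,-5}(Ω₂) = (0.229784, 0.002051) ; Δ = (-0.003249, -0.099468)
  [-4]  conj(Y_{6,-4})(Ω₁) = (-0.161153, 0.125479) ; Y_{6,-4}(Ω₂) = (-0.263115, -0.001879) ; Δ = (0.042638, -0.032713)
  [-3]  conj(Y_{6,-3})(Ω₁) = (-0.228063, -0.067862) ; Y_{6,-3}(Ω₂) = (-0.253015, -0.001355) ; Δ = (0.057611, 0.017479)
  [-2]  conj(Y_{6,-2})(Ω₁) = (0.094994, 0.276622) ; Y_{6,-2}(Ω₂) = (0.203172, 0.000725) ; Δ = (0.019099, 0.056271)
  [-1]  conj(Y_{6,-1})(Ω₁) = (-0.083266, 0.116633) ; Y_{6,-1}(Ω₂) = (0.258837, 0.000462) ; Δ = (-0.021606, 0.030151)
  [+0]  conj(Y_{6,0})(Ω₁) = (0.305137, -0.000000) ; Y_{6,0}(Ω₂) = (-0.186588, 0.000000) ; Δ = (-0.056935, 0.000000)
  [+1]  conj(Y_{6,1})(Ω₁) = (0.083266, 0.116633) ; Y_{6,1}(Ω₂) = (-0.258837, 0.000462) ; Δ = (-0.021606, -0.030151)
  [+2]  conj(Y_{6,2})(Ω₁) = (0.094994, -0.276622) ; Y_{6,2}(Ω₂) = (0.203172, -0.000725) ; Δ = (0.019099, -0.056271)
  [+3]  conj(Y_{6,3})(Ω₁) = (0.228063, -0.067862) ; Y_{6,3}(Ω₂) = (0.253015, -0.001355) ; Δ = (0.057611, -0.017479)
  [+4]  conj(Y_{6,4})(Ω₁) = (-0.161153, -0.125479) ; Y_{6,4}(Ω₂) = (-0.263115, 0.001879) ; Δ = (0.042638, 0.032713)
  [+5]  conj(Y_{6,5})(Ω₁) = (0.018000, -0.432718) ; Y_{6,5}(Ω₂) = (-0.229784, 0.002051) ; Δ = (-0.003249, 0.099468)
  [+6]  conj(Y_{6,6})(Ω₁) = (0.234924, -0.153388) ; Y_{6,6}(Ω₂) = (0.453310, -0.004856) ; Δ = (0.105749, -0.070673)
Total Σ_m = (0.343549, 0.000000). Multiply by 0.966644: (0.332090, 0.000000). P_6(cos γ) = 0.332090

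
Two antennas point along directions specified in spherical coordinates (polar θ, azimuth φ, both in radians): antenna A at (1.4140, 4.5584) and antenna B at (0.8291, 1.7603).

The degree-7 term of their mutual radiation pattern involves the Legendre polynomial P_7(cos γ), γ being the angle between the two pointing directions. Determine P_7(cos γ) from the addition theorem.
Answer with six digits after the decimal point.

-0.321766

Addition theorem: P_7(cos γ) = (4π/15) Σ_m Y*_{lm}(Ω₁) Y_{lm}(Ω₂), m = −7…7:
  term(m=-7) = +0.020117+0.018263i   from Y*(Ω₁)=+0.404059+0.217014i, Y(Ω₂)=+0.057481+0.014327i
  term(m=-6) = -0.025938-0.048610i   from Y*(Ω₁)=-0.163512+0.216497i, Y(Ω₂)=-0.085354+0.184272i
  term(m=-5) = -0.013581-0.091931i   from Y*(Ω₁)=+0.164010+0.169159i, Y(Ω₂)=-0.320249-0.230217i
  term(m=-4) = -0.024591+0.123318i   from Y*(Ω₁)=-0.238866+0.169074i, Y(Ω₂)=+0.312037-0.295399i
  term(m=-3) = -0.009552+0.015924i   from Y*(Ω₁)=+0.070120+0.140832i, Y(Ω₂)=+0.063548+0.099469i
  term(m=-2) = -0.071158+0.058369i   from Y*(Ω₁)=-0.281723+0.089616i, Y(Ω₂)=+0.289221-0.115186i
  term(m=-1) = -0.031880+0.011403i   from Y*(Ω₁)=+0.019317+0.124453i, Y(Ω₂)=+0.050641+0.264025i
  term(m=+0) = -0.070914-0.000000i   from Y*(Ω₁)=-0.295627-0.000000i, Y(Ω₂)=+0.239876+0.000000i
  term(m=+1) = -0.031880-0.011403i   from Y*(Ω₁)=-0.019317+0.124453i, Y(Ω₂)=-0.050641+0.264025i
  term(m=+2) = -0.071158-0.058369i   from Y*(Ω₁)=-0.281723-0.089616i, Y(Ω₂)=+0.289221+0.115186i
  term(m=+3) = -0.009552-0.015924i   from Y*(Ω₁)=-0.070120+0.140832i, Y(Ω₂)=-0.063548+0.099469i
  term(m=+4) = -0.024591-0.123318i   from Y*(Ω₁)=-0.238866-0.169074i, Y(Ω₂)=+0.312037+0.295399i
  term(m=+5) = -0.013581+0.091931i   from Y*(Ω₁)=-0.164010+0.169159i, Y(Ω₂)=+0.320249-0.230217i
  term(m=+6) = -0.025938+0.048610i   from Y*(Ω₁)=-0.163512-0.216497i, Y(Ω₂)=-0.085354-0.184272i
  term(m=+7) = +0.020117-0.018263i   from Y*(Ω₁)=-0.404059+0.217014i, Y(Ω₂)=-0.057481+0.014327i
Total Σ_m = -0.384080+0.000000i. Multiply by 0.837758: -0.321766+0.000000i. P_7(cos γ) = -0.321766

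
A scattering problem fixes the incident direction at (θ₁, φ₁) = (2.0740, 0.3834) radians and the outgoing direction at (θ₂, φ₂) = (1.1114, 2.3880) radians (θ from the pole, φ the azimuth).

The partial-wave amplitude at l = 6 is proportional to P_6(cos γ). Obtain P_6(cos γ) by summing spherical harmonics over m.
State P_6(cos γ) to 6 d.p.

0.279751

Expand P_6 via completeness: Σ_{m} conj(Y_{6,m}) at Ω₁ times Y_{6,m} at Ω₂ —
  m=-6: -0.145553+0.162774i × -0.047513-0.245949i = +0.046950+0.028065i  (running Σ = +0.046950+0.028065i)
  m=-5: +0.141292-0.391681i × +0.347779+0.251643i = +0.147702-0.100663i  (running Σ = +0.194652-0.072599i)
  m=-4: +0.012175+0.327178i × -0.265584+0.033972i = -0.014348-0.086479i  (running Σ = +0.180304-0.159078i)
  m=-3: +0.038109+0.085201i × -0.110847+0.134311i = -0.015668-0.004326i  (running Σ = +0.164636-0.163404i)
  m=-2: -0.252231-0.243020i × -0.021014-0.329900i = -0.074872+0.088318i  (running Σ = +0.089764-0.075086i)
  m=-1: +0.030971+0.012492i × -0.045054-0.042275i = -0.000867-0.001872i  (running Σ = +0.088897-0.076958i)
  m=0: +0.336142-0.000000i × +0.332034+0.000000i = +0.111610+0.000000i  (running Σ = +0.200507-0.076958i)
  m=1: -0.030971+0.012492i × +0.045054-0.042275i = -0.000867+0.001872i  (running Σ = +0.199640-0.075086i)
  m=2: -0.252231+0.243020i × -0.021014+0.329900i = -0.074872-0.088318i  (running Σ = +0.124768-0.163404i)
  m=3: -0.038109+0.085201i × +0.110847+0.134311i = -0.015668+0.004326i  (running Σ = +0.109101-0.159078i)
  m=4: +0.012175-0.327178i × -0.265584-0.033972i = -0.014348+0.086479i  (running Σ = +0.094752-0.072599i)
  m=5: -0.141292-0.391681i × -0.347779+0.251643i = +0.147702+0.100663i  (running Σ = +0.242455+0.028065i)
  m=6: -0.145553-0.162774i × -0.047513+0.245949i = +0.046950-0.028065i  (running Σ = +0.289404+0.000000i)
Accumulated sum +0.289404+0.000000i; after 4π/(2l+1) scaling, +0.279751+0.000000i ⇒ P_6 = 0.279751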